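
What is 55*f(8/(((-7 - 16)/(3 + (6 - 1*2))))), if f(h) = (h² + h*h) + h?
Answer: 274120/529 ≈ 518.19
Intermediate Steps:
f(h) = h + 2*h² (f(h) = (h² + h²) + h = 2*h² + h = h + 2*h²)
55*f(8/(((-7 - 16)/(3 + (6 - 1*2))))) = 55*((8/(((-7 - 16)/(3 + (6 - 1*2)))))*(1 + 2*(8/(((-7 - 16)/(3 + (6 - 1*2))))))) = 55*((8/((-23/(3 + (6 - 2)))))*(1 + 2*(8/((-23/(3 + (6 - 2))))))) = 55*((8/((-23/(3 + 4))))*(1 + 2*(8/((-23/(3 + 4)))))) = 55*((8/((-23/7)))*(1 + 2*(8/((-23/7))))) = 55*((8/((-23*⅐)))*(1 + 2*(8/((-23*⅐))))) = 55*((8/(-23/7))*(1 + 2*(8/(-23/7)))) = 55*((8*(-7/23))*(1 + 2*(8*(-7/23)))) = 55*(-56*(1 + 2*(-56/23))/23) = 55*(-56*(1 - 112/23)/23) = 55*(-56/23*(-89/23)) = 55*(4984/529) = 274120/529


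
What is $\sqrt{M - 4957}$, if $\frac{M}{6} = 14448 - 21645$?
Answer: $23 i \sqrt{91} \approx 219.41 i$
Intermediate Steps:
$M = -43182$ ($M = 6 \left(14448 - 21645\right) = 6 \left(-7197\right) = -43182$)
$\sqrt{M - 4957} = \sqrt{-43182 - 4957} = \sqrt{-48139} = 23 i \sqrt{91}$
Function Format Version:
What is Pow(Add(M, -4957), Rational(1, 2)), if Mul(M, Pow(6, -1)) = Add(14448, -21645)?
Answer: Mul(23, I, Pow(91, Rational(1, 2))) ≈ Mul(219.41, I)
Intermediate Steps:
M = -43182 (M = Mul(6, Add(14448, -21645)) = Mul(6, -7197) = -43182)
Pow(Add(M, -4957), Rational(1, 2)) = Pow(Add(-43182, -4957), Rational(1, 2)) = Pow(-48139, Rational(1, 2)) = Mul(23, I, Pow(91, Rational(1, 2)))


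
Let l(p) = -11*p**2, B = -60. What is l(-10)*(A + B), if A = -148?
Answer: 228800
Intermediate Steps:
l(-10)*(A + B) = (-11*(-10)**2)*(-148 - 60) = -11*100*(-208) = -1100*(-208) = 228800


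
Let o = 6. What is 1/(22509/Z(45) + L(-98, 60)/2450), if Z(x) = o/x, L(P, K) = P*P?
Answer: 50/8441071 ≈ 5.9234e-6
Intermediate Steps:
L(P, K) = P**2
Z(x) = 6/x
1/(22509/Z(45) + L(-98, 60)/2450) = 1/(22509/((6/45)) + (-98)**2/2450) = 1/(22509/((6*(1/45))) + 9604*(1/2450)) = 1/(22509/(2/15) + 98/25) = 1/(22509*(15/2) + 98/25) = 1/(337635/2 + 98/25) = 1/(8441071/50) = 50/8441071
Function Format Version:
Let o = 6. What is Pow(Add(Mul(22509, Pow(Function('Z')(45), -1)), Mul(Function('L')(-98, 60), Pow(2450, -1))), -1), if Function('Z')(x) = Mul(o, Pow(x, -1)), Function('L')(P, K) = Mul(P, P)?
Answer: Rational(50, 8441071) ≈ 5.9234e-6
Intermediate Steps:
Function('L')(P, K) = Pow(P, 2)
Function('Z')(x) = Mul(6, Pow(x, -1))
Pow(Add(Mul(22509, Pow(Function('Z')(45), -1)), Mul(Function('L')(-98, 60), Pow(2450, -1))), -1) = Pow(Add(Mul(22509, Pow(Mul(6, Pow(45, -1)), -1)), Mul(Pow(-98, 2), Pow(2450, -1))), -1) = Pow(Add(Mul(22509, Pow(Mul(6, Rational(1, 45)), -1)), Mul(9604, Rational(1, 2450))), -1) = Pow(Add(Mul(22509, Pow(Rational(2, 15), -1)), Rational(98, 25)), -1) = Pow(Add(Mul(22509, Rational(15, 2)), Rational(98, 25)), -1) = Pow(Add(Rational(337635, 2), Rational(98, 25)), -1) = Pow(Rational(8441071, 50), -1) = Rational(50, 8441071)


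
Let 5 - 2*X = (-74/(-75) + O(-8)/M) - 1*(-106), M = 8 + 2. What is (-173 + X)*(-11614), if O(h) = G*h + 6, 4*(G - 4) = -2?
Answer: 194151238/75 ≈ 2.5887e+6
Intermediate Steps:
G = 7/2 (G = 4 + (¼)*(-2) = 4 - ½ = 7/2 ≈ 3.5000)
M = 10
O(h) = 6 + 7*h/2 (O(h) = 7*h/2 + 6 = 6 + 7*h/2)
X = -3742/75 (X = 5/2 - ((-74/(-75) + (6 + (7/2)*(-8))/10) - 1*(-106))/2 = 5/2 - ((-74*(-1/75) + (6 - 28)*(⅒)) + 106)/2 = 5/2 - ((74/75 - 22*⅒) + 106)/2 = 5/2 - ((74/75 - 11/5) + 106)/2 = 5/2 - (-91/75 + 106)/2 = 5/2 - ½*7859/75 = 5/2 - 7859/150 = -3742/75 ≈ -49.893)
(-173 + X)*(-11614) = (-173 - 3742/75)*(-11614) = -16717/75*(-11614) = 194151238/75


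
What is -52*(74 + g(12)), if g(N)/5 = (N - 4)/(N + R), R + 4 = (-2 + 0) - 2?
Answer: -4368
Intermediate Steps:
R = -8 (R = -4 + ((-2 + 0) - 2) = -4 + (-2 - 2) = -4 - 4 = -8)
g(N) = 5*(-4 + N)/(-8 + N) (g(N) = 5*((N - 4)/(N - 8)) = 5*((-4 + N)/(-8 + N)) = 5*(-4 + N)/(-8 + N))
-52*(74 + g(12)) = -52*(74 + 5*(-4 + 12)/(-8 + 12)) = -52*(74 + 5*8/4) = -52*(74 + 5*(¼)*8) = -52*(74 + 10) = -52*84 = -4368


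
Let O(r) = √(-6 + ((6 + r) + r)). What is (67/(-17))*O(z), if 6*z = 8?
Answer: -134*√6/51 ≈ -6.4359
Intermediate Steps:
z = 4/3 (z = (⅙)*8 = 4/3 ≈ 1.3333)
O(r) = √2*√r (O(r) = √(-6 + (6 + 2*r)) = √(2*r) = √2*√r)
(67/(-17))*O(z) = (67/(-17))*(√2*√(4/3)) = (67*(-1/17))*(√2*(2*√3/3)) = -134*√6/51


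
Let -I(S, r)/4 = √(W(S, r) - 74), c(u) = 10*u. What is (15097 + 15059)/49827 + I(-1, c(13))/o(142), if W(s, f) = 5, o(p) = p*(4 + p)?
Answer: 10052/16609 - I*√69/5183 ≈ 0.60521 - 0.0016027*I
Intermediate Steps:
I(S, r) = -4*I*√69 (I(S, r) = -4*√(5 - 74) = -4*I*√69)
(15097 + 15059)/49827 + I(-1, c(13))/o(142) = (15097 + 15059)/49827 + (-4*I*√69)/((142*(4 + 142))) = 30156*(1/49827) + (-4*I*√69)/((142*146)) = 10052/16609 - 4*I*√69/20732 = 10052/16609 - 4*I*√69*(1/20732) = 10052/16609 - I*√69/5183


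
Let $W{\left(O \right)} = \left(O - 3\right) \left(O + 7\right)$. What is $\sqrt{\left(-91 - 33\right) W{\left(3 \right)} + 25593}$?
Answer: $\sqrt{25593} \approx 159.98$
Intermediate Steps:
$W{\left(O \right)} = \left(-3 + O\right) \left(7 + O\right)$
$\sqrt{\left(-91 - 33\right) W{\left(3 \right)} + 25593} = \sqrt{\left(-91 - 33\right) \left(-21 + 3^{2} + 4 \cdot 3\right) + 25593} = \sqrt{- 124 \left(-21 + 9 + 12\right) + 25593} = \sqrt{\left(-124\right) 0 + 25593} = \sqrt{0 + 25593} = \sqrt{25593}$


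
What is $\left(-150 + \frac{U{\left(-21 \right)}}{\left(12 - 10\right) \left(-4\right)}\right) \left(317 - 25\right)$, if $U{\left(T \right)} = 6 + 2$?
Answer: $-44092$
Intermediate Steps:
$U{\left(T \right)} = 8$
$\left(-150 + \frac{U{\left(-21 \right)}}{\left(12 - 10\right) \left(-4\right)}\right) \left(317 - 25\right) = \left(-150 + \frac{8}{\left(12 - 10\right) \left(-4\right)}\right) \left(317 - 25\right) = \left(-150 + \frac{8}{2 \left(-4\right)}\right) 292 = \left(-150 + \frac{8}{-8}\right) 292 = \left(-150 + 8 \left(- \frac{1}{8}\right)\right) 292 = \left(-150 - 1\right) 292 = \left(-151\right) 292 = -44092$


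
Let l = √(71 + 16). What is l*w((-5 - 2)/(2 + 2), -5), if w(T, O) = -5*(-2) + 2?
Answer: 12*√87 ≈ 111.93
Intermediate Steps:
w(T, O) = 12 (w(T, O) = 10 + 2 = 12)
l = √87 ≈ 9.3274
l*w((-5 - 2)/(2 + 2), -5) = √87*12 = 12*√87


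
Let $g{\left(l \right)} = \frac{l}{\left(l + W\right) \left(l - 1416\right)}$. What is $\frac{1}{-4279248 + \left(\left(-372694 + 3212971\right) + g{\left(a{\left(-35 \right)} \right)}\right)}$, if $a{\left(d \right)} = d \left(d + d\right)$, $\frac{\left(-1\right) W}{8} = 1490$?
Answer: $- \frac{979198}{1409037525503} \approx -6.9494 \cdot 10^{-7}$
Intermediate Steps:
$W = -11920$ ($W = \left(-8\right) 1490 = -11920$)
$a{\left(d \right)} = 2 d^{2}$ ($a{\left(d \right)} = d 2 d = 2 d^{2}$)
$g{\left(l \right)} = \frac{l}{\left(-11920 + l\right) \left(-1416 + l\right)}$ ($g{\left(l \right)} = \frac{l}{\left(l - 11920\right) \left(l - 1416\right)} = \frac{l}{\left(-11920 + l\right) \left(-1416 + l\right)}$)
$\frac{1}{-4279248 + \left(\left(-372694 + 3212971\right) + g{\left(a{\left(-35 \right)} \right)}\right)} = \frac{1}{-4279248 + \left(\left(-372694 + 3212971\right) + \frac{2 \left(-35\right)^{2}}{16878720 + \left(2 \left(-35\right)^{2}\right)^{2} - 13336 \cdot 2 \left(-35\right)^{2}}\right)} = \frac{1}{-4279248 + \left(2840277 + \frac{2 \cdot 1225}{16878720 + \left(2 \cdot 1225\right)^{2} - 13336 \cdot 2 \cdot 1225}\right)} = \frac{1}{-4279248 + \left(2840277 + \frac{2450}{16878720 + 2450^{2} - 32673200}\right)} = \frac{1}{-4279248 + \left(2840277 + \frac{2450}{16878720 + 6002500 - 32673200}\right)} = \frac{1}{-4279248 + \left(2840277 + \frac{2450}{-9791980}\right)} = \frac{1}{-4279248 + \left(2840277 + 2450 \left(- \frac{1}{9791980}\right)\right)} = \frac{1}{-4279248 + \left(2840277 - \frac{245}{979198}\right)} = \frac{1}{-4279248 + \frac{2781193557601}{979198}} = \frac{1}{- \frac{1409037525503}{979198}} = - \frac{979198}{1409037525503}$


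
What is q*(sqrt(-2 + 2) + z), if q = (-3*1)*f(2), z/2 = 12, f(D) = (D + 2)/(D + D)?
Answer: -72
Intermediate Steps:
f(D) = (2 + D)/(2*D) (f(D) = (2 + D)/((2*D)) = (2 + D)*(1/(2*D)) = (2 + D)/(2*D))
z = 24 (z = 2*12 = 24)
q = -3 (q = (-3*1)*((1/2)*(2 + 2)/2) = -3*4/(2*2) = -3*1 = -3)
q*(sqrt(-2 + 2) + z) = -3*(sqrt(-2 + 2) + 24) = -3*(sqrt(0) + 24) = -3*(0 + 24) = -3*24 = -72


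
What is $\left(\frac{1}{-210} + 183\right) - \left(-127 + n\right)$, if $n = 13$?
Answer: $\frac{62369}{210} \approx 297.0$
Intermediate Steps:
$\left(\frac{1}{-210} + 183\right) - \left(-127 + n\right) = \left(\frac{1}{-210} + 183\right) + \left(127 - 13\right) = \left(- \frac{1}{210} + 183\right) + \left(127 - 13\right) = \frac{38429}{210} + 114 = \frac{62369}{210}$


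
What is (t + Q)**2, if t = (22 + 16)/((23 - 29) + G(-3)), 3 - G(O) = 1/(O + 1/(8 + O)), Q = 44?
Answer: 1201216/1369 ≈ 877.44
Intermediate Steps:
G(O) = 3 - 1/(O + 1/(8 + O))
t = -532/37 (t = (22 + 16)/((23 - 29) + (-5 + 3*(-3)**2 + 23*(-3))/(1 + (-3)**2 + 8*(-3))) = 38/(-6 + (-5 + 3*9 - 69)/(1 + 9 - 24)) = 38/(-6 + (-5 + 27 - 69)/(-14)) = 38/(-6 - 1/14*(-47)) = 38/(-6 + 47/14) = 38/(-37/14) = 38*(-14/37) = -532/37 ≈ -14.378)
(t + Q)**2 = (-532/37 + 44)**2 = (1096/37)**2 = 1201216/1369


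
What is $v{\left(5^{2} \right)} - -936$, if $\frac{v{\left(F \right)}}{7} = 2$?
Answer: $950$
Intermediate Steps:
$v{\left(F \right)} = 14$ ($v{\left(F \right)} = 7 \cdot 2 = 14$)
$v{\left(5^{2} \right)} - -936 = 14 - -936 = 14 + 936 = 950$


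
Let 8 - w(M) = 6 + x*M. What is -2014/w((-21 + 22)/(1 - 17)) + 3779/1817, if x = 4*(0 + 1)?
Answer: -14603741/16353 ≈ -893.03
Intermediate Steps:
x = 4 (x = 4*1 = 4)
w(M) = 2 - 4*M (w(M) = 8 - (6 + 4*M) = 8 + (-6 - 4*M) = 2 - 4*M)
-2014/w((-21 + 22)/(1 - 17)) + 3779/1817 = -2014/(2 - 4*(-21 + 22)/(1 - 17)) + 3779/1817 = -2014/(2 - 4/(-16)) + 3779*(1/1817) = -2014/(2 - 4*(-1)/16) + 3779/1817 = -2014/(2 - 4*(-1/16)) + 3779/1817 = -2014/(2 + ¼) + 3779/1817 = -2014/9/4 + 3779/1817 = -2014*4/9 + 3779/1817 = -8056/9 + 3779/1817 = -14603741/16353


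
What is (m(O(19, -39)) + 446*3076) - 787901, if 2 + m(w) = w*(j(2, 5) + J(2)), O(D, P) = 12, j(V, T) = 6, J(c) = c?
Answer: 584089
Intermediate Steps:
m(w) = -2 + 8*w (m(w) = -2 + w*(6 + 2) = -2 + w*8 = -2 + 8*w)
(m(O(19, -39)) + 446*3076) - 787901 = ((-2 + 8*12) + 446*3076) - 787901 = ((-2 + 96) + 1371896) - 787901 = (94 + 1371896) - 787901 = 1371990 - 787901 = 584089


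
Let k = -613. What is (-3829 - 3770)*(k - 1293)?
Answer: 14483694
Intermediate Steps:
(-3829 - 3770)*(k - 1293) = (-3829 - 3770)*(-613 - 1293) = -7599*(-1906) = 14483694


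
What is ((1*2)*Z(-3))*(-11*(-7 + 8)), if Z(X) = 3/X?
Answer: 22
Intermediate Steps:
((1*2)*Z(-3))*(-11*(-7 + 8)) = ((1*2)*(3/(-3)))*(-11*(-7 + 8)) = (2*(3*(-⅓)))*(-11*1) = (2*(-1))*(-11) = -2*(-11) = 22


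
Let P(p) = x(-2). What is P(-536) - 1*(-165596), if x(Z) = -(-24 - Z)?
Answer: 165618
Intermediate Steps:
x(Z) = 24 + Z
P(p) = 22 (P(p) = 24 - 2 = 22)
P(-536) - 1*(-165596) = 22 - 1*(-165596) = 22 + 165596 = 165618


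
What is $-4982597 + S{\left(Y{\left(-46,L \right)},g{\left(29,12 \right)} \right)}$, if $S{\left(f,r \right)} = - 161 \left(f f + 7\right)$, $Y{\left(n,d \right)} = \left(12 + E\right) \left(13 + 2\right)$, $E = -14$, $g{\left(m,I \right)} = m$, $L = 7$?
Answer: $-5128624$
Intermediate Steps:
$Y{\left(n,d \right)} = -30$ ($Y{\left(n,d \right)} = \left(12 - 14\right) \left(13 + 2\right) = \left(-2\right) 15 = -30$)
$S{\left(f,r \right)} = -1127 - 161 f^{2}$ ($S{\left(f,r \right)} = - 161 \left(f^{2} + 7\right) = - 161 \left(7 + f^{2}\right) = -1127 - 161 f^{2}$)
$-4982597 + S{\left(Y{\left(-46,L \right)},g{\left(29,12 \right)} \right)} = -4982597 - \left(1127 + 161 \left(-30\right)^{2}\right) = -4982597 - 146027 = -5128624$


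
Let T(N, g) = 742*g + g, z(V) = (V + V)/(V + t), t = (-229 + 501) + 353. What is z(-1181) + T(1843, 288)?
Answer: 59488733/278 ≈ 2.1399e+5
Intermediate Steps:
t = 625 (t = 272 + 353 = 625)
z(V) = 2*V/(625 + V) (z(V) = (V + V)/(V + 625) = (2*V)/(625 + V) = 2*V/(625 + V))
T(N, g) = 743*g
z(-1181) + T(1843, 288) = 2*(-1181)/(625 - 1181) + 743*288 = 2*(-1181)/(-556) + 213984 = 2*(-1181)*(-1/556) + 213984 = 1181/278 + 213984 = 59488733/278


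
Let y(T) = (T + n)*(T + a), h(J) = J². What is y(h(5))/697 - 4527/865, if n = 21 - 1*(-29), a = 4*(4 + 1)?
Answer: -235944/602905 ≈ -0.39135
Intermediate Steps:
a = 20 (a = 4*5 = 20)
n = 50 (n = 21 + 29 = 50)
y(T) = (20 + T)*(50 + T) (y(T) = (T + 50)*(T + 20) = (50 + T)*(20 + T) = (20 + T)*(50 + T))
y(h(5))/697 - 4527/865 = (1000 + (5²)² + 70*5²)/697 - 4527/865 = (1000 + 25² + 70*25)*(1/697) - 4527*1/865 = (1000 + 625 + 1750)*(1/697) - 4527/865 = 3375*(1/697) - 4527/865 = 3375/697 - 4527/865 = -235944/602905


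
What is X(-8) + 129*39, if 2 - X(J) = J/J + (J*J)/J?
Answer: 5040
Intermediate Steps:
X(J) = 1 - J (X(J) = 2 - (J/J + (J*J)/J) = 2 - (1 + J²/J) = 2 - (1 + J) = 2 + (-1 - J) = 1 - J)
X(-8) + 129*39 = (1 - 1*(-8)) + 129*39 = (1 + 8) + 5031 = 9 + 5031 = 5040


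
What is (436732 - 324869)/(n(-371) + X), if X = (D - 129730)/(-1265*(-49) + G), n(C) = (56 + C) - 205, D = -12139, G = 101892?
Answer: -2618824693/12193987 ≈ -214.76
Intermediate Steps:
n(C) = -149 + C
X = -20267/23411 (X = (-12139 - 129730)/(-1265*(-49) + 101892) = -141869/(61985 + 101892) = -141869/163877 = -141869*1/163877 = -20267/23411 ≈ -0.86570)
(436732 - 324869)/(n(-371) + X) = (436732 - 324869)/((-149 - 371) - 20267/23411) = 111863/(-520 - 20267/23411) = 111863/(-12193987/23411) = 111863*(-23411/12193987) = -2618824693/12193987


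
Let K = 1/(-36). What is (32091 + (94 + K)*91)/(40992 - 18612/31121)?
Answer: 45534037609/45924963120 ≈ 0.99149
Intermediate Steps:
K = -1/36 ≈ -0.027778
(32091 + (94 + K)*91)/(40992 - 18612/31121) = (32091 + (94 - 1/36)*91)/(40992 - 18612/31121) = (32091 + (3383/36)*91)/(40992 - 18612*1/31121) = (32091 + 307853/36)/(40992 - 18612/31121) = 1463129/(36*(1275693420/31121)) = (1463129/36)*(31121/1275693420) = 45534037609/45924963120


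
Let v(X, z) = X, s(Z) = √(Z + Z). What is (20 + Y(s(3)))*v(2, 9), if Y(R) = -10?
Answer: 20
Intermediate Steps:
s(Z) = √2*√Z (s(Z) = √(2*Z) = √2*√Z)
(20 + Y(s(3)))*v(2, 9) = (20 - 10)*2 = 10*2 = 20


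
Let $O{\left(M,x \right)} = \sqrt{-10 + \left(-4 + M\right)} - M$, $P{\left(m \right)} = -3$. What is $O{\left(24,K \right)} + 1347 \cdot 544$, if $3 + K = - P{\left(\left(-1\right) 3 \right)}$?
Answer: $732744 + \sqrt{10} \approx 7.3275 \cdot 10^{5}$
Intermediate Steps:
$K = 0$ ($K = -3 - -3 = -3 + 3 = 0$)
$O{\left(M,x \right)} = \sqrt{-14 + M} - M$
$O{\left(24,K \right)} + 1347 \cdot 544 = \left(\sqrt{-14 + 24} - 24\right) + 1347 \cdot 544 = \left(\sqrt{10} - 24\right) + 732768 = \left(-24 + \sqrt{10}\right) + 732768 = 732744 + \sqrt{10}$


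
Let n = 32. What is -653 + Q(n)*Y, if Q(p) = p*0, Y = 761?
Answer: -653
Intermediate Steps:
Q(p) = 0
-653 + Q(n)*Y = -653 + 0*761 = -653 + 0 = -653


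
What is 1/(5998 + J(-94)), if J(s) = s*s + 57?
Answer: 1/14891 ≈ 6.7155e-5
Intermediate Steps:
J(s) = 57 + s² (J(s) = s² + 57 = 57 + s²)
1/(5998 + J(-94)) = 1/(5998 + (57 + (-94)²)) = 1/(5998 + (57 + 8836)) = 1/(5998 + 8893) = 1/14891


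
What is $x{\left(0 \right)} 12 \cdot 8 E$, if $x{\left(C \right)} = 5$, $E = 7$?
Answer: $3360$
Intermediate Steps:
$x{\left(0 \right)} 12 \cdot 8 E = 5 \cdot 12 \cdot 8 \cdot 7 = 5 \cdot 96 \cdot 7 = 5 \cdot 672 = 3360$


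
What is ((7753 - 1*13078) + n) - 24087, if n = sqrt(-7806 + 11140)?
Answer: -29412 + sqrt(3334) ≈ -29354.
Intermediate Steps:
n = sqrt(3334) ≈ 57.741
((7753 - 1*13078) + n) - 24087 = ((7753 - 1*13078) + sqrt(3334)) - 24087 = ((7753 - 13078) + sqrt(3334)) - 24087 = (-5325 + sqrt(3334)) - 24087 = -29412 + sqrt(3334)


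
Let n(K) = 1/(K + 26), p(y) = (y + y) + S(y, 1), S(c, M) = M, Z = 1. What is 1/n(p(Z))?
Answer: 29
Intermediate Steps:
p(y) = 1 + 2*y (p(y) = (y + y) + 1 = 2*y + 1 = 1 + 2*y)
n(K) = 1/(26 + K)
1/n(p(Z)) = 1/(1/(26 + (1 + 2*1))) = 1/(1/(26 + (1 + 2))) = 1/(1/(26 + 3)) = 1/(1/29) = 29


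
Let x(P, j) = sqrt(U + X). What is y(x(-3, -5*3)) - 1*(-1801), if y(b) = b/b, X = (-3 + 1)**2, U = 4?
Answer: 1802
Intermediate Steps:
X = 4 (X = (-2)**2 = 4)
x(P, j) = 2*sqrt(2) (x(P, j) = sqrt(4 + 4) = sqrt(8) = 2*sqrt(2))
y(b) = 1
y(x(-3, -5*3)) - 1*(-1801) = 1 - 1*(-1801) = 1 + 1801 = 1802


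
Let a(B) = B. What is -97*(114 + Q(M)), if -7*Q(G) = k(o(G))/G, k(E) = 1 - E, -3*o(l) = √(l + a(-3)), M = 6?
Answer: -464339/42 + 97*√3/126 ≈ -11054.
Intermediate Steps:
o(l) = -√(-3 + l)/3 (o(l) = -√(l - 3)/3 = -√(-3 + l)/3)
Q(G) = -(1 + √(-3 + G)/3)/(7*G) (Q(G) = -(1 - (-1)*√(-3 + G)/3)/(7*G) = -(1 + √(-3 + G)/3)/(7*G))
-97*(114 + Q(M)) = -97*(114 + (1/21)*(-3 - √(-3 + 6))/6) = -97*(114 + (1/21)*(⅙)*(-3 - √3)) = -97*(114 + (-1/42 - √3/126)) = -97*(4787/42 - √3/126) = -464339/42 + 97*√3/126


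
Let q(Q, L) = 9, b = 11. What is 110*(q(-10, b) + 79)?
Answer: 9680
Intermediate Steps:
110*(q(-10, b) + 79) = 110*(9 + 79) = 110*88 = 9680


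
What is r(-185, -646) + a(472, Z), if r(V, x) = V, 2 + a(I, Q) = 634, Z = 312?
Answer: 447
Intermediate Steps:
a(I, Q) = 632 (a(I, Q) = -2 + 634 = 632)
r(-185, -646) + a(472, Z) = -185 + 632 = 447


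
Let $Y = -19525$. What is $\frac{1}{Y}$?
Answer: $- \frac{1}{19525} \approx -5.1216 \cdot 10^{-5}$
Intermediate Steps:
$\frac{1}{Y} = \frac{1}{-19525} = - \frac{1}{19525}$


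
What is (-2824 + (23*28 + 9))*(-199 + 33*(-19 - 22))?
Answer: 3369392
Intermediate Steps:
(-2824 + (23*28 + 9))*(-199 + 33*(-19 - 22)) = (-2824 + (644 + 9))*(-199 + 33*(-41)) = (-2824 + 653)*(-199 - 1353) = -2171*(-1552) = 3369392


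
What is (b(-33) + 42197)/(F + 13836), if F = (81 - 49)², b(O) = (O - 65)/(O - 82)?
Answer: 4852753/1708900 ≈ 2.8397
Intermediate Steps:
b(O) = (-65 + O)/(-82 + O)
F = 1024 (F = 32² = 1024)
(b(-33) + 42197)/(F + 13836) = ((-65 - 33)/(-82 - 33) + 42197)/(1024 + 13836) = (-98/(-115) + 42197)/14860 = (-1/115*(-98) + 42197)*(1/14860) = (98/115 + 42197)*(1/14860) = (4852753/115)*(1/14860) = 4852753/1708900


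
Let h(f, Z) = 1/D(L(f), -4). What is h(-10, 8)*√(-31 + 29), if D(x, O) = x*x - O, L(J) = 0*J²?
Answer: I*√2/4 ≈ 0.35355*I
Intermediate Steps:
L(J) = 0
D(x, O) = x² - O
h(f, Z) = ¼ (h(f, Z) = 1/(0² - 1*(-4)) = 1/(0 + 4) = 1/4 = ¼)
h(-10, 8)*√(-31 + 29) = √(-31 + 29)/4 = √(-2)/4 = (I*√2)/4 = I*√2/4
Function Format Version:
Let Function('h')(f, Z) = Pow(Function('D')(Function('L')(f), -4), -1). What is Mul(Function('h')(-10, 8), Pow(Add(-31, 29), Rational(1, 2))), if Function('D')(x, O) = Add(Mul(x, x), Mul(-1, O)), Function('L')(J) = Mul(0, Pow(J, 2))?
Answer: Mul(Rational(1, 4), I, Pow(2, Rational(1, 2))) ≈ Mul(0.35355, I)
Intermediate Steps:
Function('L')(J) = 0
Function('D')(x, O) = Add(Pow(x, 2), Mul(-1, O))
Function('h')(f, Z) = Rational(1, 4) (Function('h')(f, Z) = Pow(Add(Pow(0, 2), Mul(-1, -4)), -1) = Pow(Add(0, 4), -1) = Pow(4, -1) = Rational(1, 4))
Mul(Function('h')(-10, 8), Pow(Add(-31, 29), Rational(1, 2))) = Mul(Rational(1, 4), Pow(Add(-31, 29), Rational(1, 2))) = Mul(Rational(1, 4), Pow(-2, Rational(1, 2))) = Mul(Rational(1, 4), Mul(I, Pow(2, Rational(1, 2)))) = Mul(Rational(1, 4), I, Pow(2, Rational(1, 2)))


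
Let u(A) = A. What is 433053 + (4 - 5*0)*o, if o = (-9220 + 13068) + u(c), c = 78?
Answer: 448757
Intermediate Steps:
o = 3926 (o = (-9220 + 13068) + 78 = 3848 + 78 = 3926)
433053 + (4 - 5*0)*o = 433053 + (4 - 5*0)*3926 = 433053 + (4 + 0)*3926 = 433053 + 4*3926 = 433053 + 15704 = 448757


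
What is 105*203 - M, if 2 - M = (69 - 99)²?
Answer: 22213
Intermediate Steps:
M = -898 (M = 2 - (69 - 99)² = 2 - 1*(-30)² = 2 - 1*900 = 2 - 900 = -898)
105*203 - M = 105*203 - 1*(-898) = 21315 + 898 = 22213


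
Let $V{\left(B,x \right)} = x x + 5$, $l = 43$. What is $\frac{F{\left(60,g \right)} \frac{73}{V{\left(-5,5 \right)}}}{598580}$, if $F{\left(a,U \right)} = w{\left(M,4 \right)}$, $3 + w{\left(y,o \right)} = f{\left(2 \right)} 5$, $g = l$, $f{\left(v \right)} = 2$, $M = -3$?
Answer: $\frac{511}{17957400} \approx 2.8456 \cdot 10^{-5}$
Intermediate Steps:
$g = 43$
$V{\left(B,x \right)} = 5 + x^{2}$ ($V{\left(B,x \right)} = x^{2} + 5 = 5 + x^{2}$)
$w{\left(y,o \right)} = 7$ ($w{\left(y,o \right)} = -3 + 2 \cdot 5 = -3 + 10 = 7$)
$F{\left(a,U \right)} = 7$
$\frac{F{\left(60,g \right)} \frac{73}{V{\left(-5,5 \right)}}}{598580} = \frac{7 \frac{73}{5 + 5^{2}}}{598580} = 7 \frac{73}{5 + 25} \cdot \frac{1}{598580} = 7 \cdot \frac{73}{30} \cdot \frac{1}{598580} = \frac{511}{30} \cdot \frac{1}{598580} = \frac{511}{17957400}$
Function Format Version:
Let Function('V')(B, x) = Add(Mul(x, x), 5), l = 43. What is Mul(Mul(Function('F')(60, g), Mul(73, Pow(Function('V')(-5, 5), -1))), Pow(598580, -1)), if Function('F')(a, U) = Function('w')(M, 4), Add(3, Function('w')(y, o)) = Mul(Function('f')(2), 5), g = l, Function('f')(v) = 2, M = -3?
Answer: Rational(511, 17957400) ≈ 2.8456e-5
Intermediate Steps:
g = 43
Function('V')(B, x) = Add(5, Pow(x, 2)) (Function('V')(B, x) = Add(Pow(x, 2), 5) = Add(5, Pow(x, 2)))
Function('w')(y, o) = 7 (Function('w')(y, o) = Add(-3, Mul(2, 5)) = Add(-3, 10) = 7)
Function('F')(a, U) = 7
Mul(Mul(Function('F')(60, g), Mul(73, Pow(Function('V')(-5, 5), -1))), Pow(598580, -1)) = Mul(Mul(7, Mul(73, Pow(Add(5, Pow(5, 2)), -1))), Pow(598580, -1)) = Mul(Mul(7, Mul(73, Pow(Add(5, 25), -1))), Rational(1, 598580)) = Mul(Mul(7, Mul(73, Pow(30, -1))), Rational(1, 598580)) = Mul(Mul(7, Mul(73, Rational(1, 30))), Rational(1, 598580)) = Mul(Mul(7, Rational(73, 30)), Rational(1, 598580)) = Mul(Rational(511, 30), Rational(1, 598580)) = Rational(511, 17957400)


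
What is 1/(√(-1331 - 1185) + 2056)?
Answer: 514/1057413 - I*√629/2114826 ≈ 0.00048609 - 1.1859e-5*I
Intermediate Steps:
1/(√(-1331 - 1185) + 2056) = 1/(√(-2516) + 2056) = 1/(2*I*√629 + 2056) = 1/(2056 + 2*I*√629)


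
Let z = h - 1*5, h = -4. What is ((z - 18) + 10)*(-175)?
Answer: 2975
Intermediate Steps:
z = -9 (z = -4 - 1*5 = -4 - 5 = -9)
((z - 18) + 10)*(-175) = ((-9 - 18) + 10)*(-175) = (-27 + 10)*(-175) = -17*(-175) = 2975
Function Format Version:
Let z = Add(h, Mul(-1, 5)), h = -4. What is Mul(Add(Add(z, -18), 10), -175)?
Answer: 2975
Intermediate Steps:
z = -9 (z = Add(-4, Mul(-1, 5)) = Add(-4, -5) = -9)
Mul(Add(Add(z, -18), 10), -175) = Mul(Add(Add(-9, -18), 10), -175) = Mul(Add(-27, 10), -175) = Mul(-17, -175) = 2975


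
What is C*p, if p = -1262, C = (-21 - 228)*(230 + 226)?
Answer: 143292528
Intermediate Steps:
C = -113544 (C = -249*456 = -113544)
C*p = -113544*(-1262) = 143292528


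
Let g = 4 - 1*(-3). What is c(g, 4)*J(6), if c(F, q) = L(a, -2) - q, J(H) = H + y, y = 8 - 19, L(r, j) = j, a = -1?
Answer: 30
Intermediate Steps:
y = -11
g = 7 (g = 4 + 3 = 7)
J(H) = -11 + H (J(H) = H - 11 = -11 + H)
c(F, q) = -2 - q
c(g, 4)*J(6) = (-2 - 1*4)*(-11 + 6) = (-2 - 4)*(-5) = -6*(-5) = 30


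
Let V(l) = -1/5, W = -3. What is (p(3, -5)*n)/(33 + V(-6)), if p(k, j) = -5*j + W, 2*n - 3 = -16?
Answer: -715/164 ≈ -4.3598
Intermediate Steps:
n = -13/2 (n = 3/2 + (1/2)*(-16) = 3/2 - 8 = -13/2 ≈ -6.5000)
V(l) = -1/5 (V(l) = -1*1/5 = -1/5)
p(k, j) = -3 - 5*j (p(k, j) = -5*j - 3 = -3 - 5*j)
(p(3, -5)*n)/(33 + V(-6)) = ((-3 - 5*(-5))*(-13/2))/(33 - 1/5) = ((-3 + 25)*(-13/2))/(164/5) = (22*(-13/2))*(5/164) = -143*5/164 = -715/164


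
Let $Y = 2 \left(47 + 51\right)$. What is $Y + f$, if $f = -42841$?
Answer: $-42645$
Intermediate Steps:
$Y = 196$ ($Y = 2 \cdot 98 = 196$)
$Y + f = 196 - 42841 = -42645$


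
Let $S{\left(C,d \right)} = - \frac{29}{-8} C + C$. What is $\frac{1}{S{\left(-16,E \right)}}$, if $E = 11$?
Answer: $- \frac{1}{74} \approx -0.013514$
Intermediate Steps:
$S{\left(C,d \right)} = \frac{37 C}{8}$ ($S{\left(C,d \right)} = \left(-29\right) \left(- \frac{1}{8}\right) C + C = \frac{29 C}{8} + C = \frac{37 C}{8}$)
$\frac{1}{S{\left(-16,E \right)}} = \frac{1}{\frac{37}{8} \left(-16\right)} = \frac{1}{-74} = - \frac{1}{74}$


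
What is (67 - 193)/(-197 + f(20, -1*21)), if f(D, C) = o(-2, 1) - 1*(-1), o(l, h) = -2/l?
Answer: 42/65 ≈ 0.64615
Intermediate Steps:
f(D, C) = 2 (f(D, C) = -2/(-2) - 1*(-1) = -2*(-1/2) + 1 = 1 + 1 = 2)
(67 - 193)/(-197 + f(20, -1*21)) = (67 - 193)/(-197 + 2) = -126/(-195) = -126*(-1/195) = 42/65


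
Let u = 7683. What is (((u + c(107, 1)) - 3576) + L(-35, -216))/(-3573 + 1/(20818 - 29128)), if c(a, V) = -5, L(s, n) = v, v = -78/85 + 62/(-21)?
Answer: -4052599748/3533304089 ≈ -1.1470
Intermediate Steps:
v = -6908/1785 (v = -78*1/85 + 62*(-1/21) = -78/85 - 62/21 = -6908/1785 ≈ -3.8700)
L(s, n) = -6908/1785
(((u + c(107, 1)) - 3576) + L(-35, -216))/(-3573 + 1/(20818 - 29128)) = (((7683 - 5) - 3576) - 6908/1785)/(-3573 + 1/(20818 - 29128)) = ((7678 - 3576) - 6908/1785)/(-3573 + 1/(-8310)) = (4102 - 6908/1785)/(-3573 - 1/8310) = 7315162/(1785*(-29691631/8310)) = (7315162/1785)*(-8310/29691631) = -4052599748/3533304089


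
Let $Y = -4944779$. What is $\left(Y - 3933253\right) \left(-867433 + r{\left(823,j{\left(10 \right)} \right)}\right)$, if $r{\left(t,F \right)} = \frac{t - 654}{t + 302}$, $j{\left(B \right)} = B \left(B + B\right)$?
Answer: $\frac{962637074772288}{125} \approx 7.7011 \cdot 10^{12}$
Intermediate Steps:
$j{\left(B \right)} = 2 B^{2}$ ($j{\left(B \right)} = B 2 B = 2 B^{2}$)
$r{\left(t,F \right)} = \frac{-654 + t}{302 + t}$
$\left(Y - 3933253\right) \left(-867433 + r{\left(823,j{\left(10 \right)} \right)}\right) = \left(-4944779 - 3933253\right) \left(-867433 + \frac{-654 + 823}{302 + 823}\right) = - 8878032 \left(-867433 + \frac{1}{1125} \cdot 169\right) = - 8878032 \left(-867433 + \frac{169}{1125}\right) = \left(-8878032\right) \left(- \frac{975861956}{1125}\right) = \frac{962637074772288}{125}$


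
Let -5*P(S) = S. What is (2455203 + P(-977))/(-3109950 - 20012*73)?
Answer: -15232/28355 ≈ -0.53719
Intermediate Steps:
P(S) = -S/5
(2455203 + P(-977))/(-3109950 - 20012*73) = (2455203 - 1/5*(-977))/(-3109950 - 20012*73) = (2455203 + 977/5)/(-3109950 - 1460876) = (12276992/5)/(-4570826) = (12276992/5)*(-1/4570826) = -15232/28355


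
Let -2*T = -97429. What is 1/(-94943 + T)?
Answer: -2/92457 ≈ -2.1632e-5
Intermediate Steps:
T = 97429/2 (T = -½*(-97429) = 97429/2 ≈ 48715.)
1/(-94943 + T) = 1/(-94943 + 97429/2) = 1/(-92457/2) = -2/92457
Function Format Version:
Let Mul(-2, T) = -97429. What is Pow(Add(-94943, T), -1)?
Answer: Rational(-2, 92457) ≈ -2.1632e-5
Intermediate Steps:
T = Rational(97429, 2) (T = Mul(Rational(-1, 2), -97429) = Rational(97429, 2) ≈ 48715.)
Pow(Add(-94943, T), -1) = Pow(Add(-94943, Rational(97429, 2)), -1) = Pow(Rational(-92457, 2), -1) = Rational(-2, 92457)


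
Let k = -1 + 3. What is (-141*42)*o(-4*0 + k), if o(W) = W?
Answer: -11844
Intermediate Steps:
k = 2
(-141*42)*o(-4*0 + k) = (-141*42)*(-4*0 + 2) = -5922*(0 + 2) = -5922*2 = -11844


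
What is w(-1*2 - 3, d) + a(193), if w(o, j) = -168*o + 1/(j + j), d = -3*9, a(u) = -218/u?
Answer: 8742515/10422 ≈ 838.85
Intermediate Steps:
d = -27
w(o, j) = 1/(2*j) - 168*o (w(o, j) = -168*o + 1/(2*j) = 1/(2*j) - 168*o)
w(-1*2 - 3, d) + a(193) = ((½)/(-27) - 168*(-1*2 - 3)) - 218/193 = ((½)*(-1/27) - 168*(-2 - 3)) - 218*1/193 = (-1/54 - 168*(-5)) - 218/193 = (-1/54 + 840) - 218/193 = 45359/54 - 218/193 = 8742515/10422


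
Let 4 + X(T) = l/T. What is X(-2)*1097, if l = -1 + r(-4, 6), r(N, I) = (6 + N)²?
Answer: -12067/2 ≈ -6033.5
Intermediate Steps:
l = 3 (l = -1 + (6 - 4)² = -1 + 2² = -1 + 4 = 3)
X(T) = -4 + 3/T
X(-2)*1097 = (-4 + 3/(-2))*1097 = (-4 + 3*(-½))*1097 = (-4 - 3/2)*1097 = -11/2*1097 = -12067/2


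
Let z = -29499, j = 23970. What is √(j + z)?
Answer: I*√5529 ≈ 74.357*I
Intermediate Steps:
√(j + z) = √(23970 - 29499) = √(-5529) = I*√5529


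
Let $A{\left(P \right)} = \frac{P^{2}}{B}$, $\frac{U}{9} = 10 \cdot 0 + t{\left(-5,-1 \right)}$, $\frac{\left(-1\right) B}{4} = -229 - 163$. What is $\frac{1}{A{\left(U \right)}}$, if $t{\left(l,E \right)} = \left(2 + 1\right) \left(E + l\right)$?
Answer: $\frac{392}{6561} \approx 0.059747$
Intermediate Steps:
$t{\left(l,E \right)} = 3 E + 3 l$ ($t{\left(l,E \right)} = 3 \left(E + l\right) = 3 E + 3 l$)
$B = 1568$ ($B = - 4 \left(-229 - 163\right) = \left(-4\right) \left(-392\right) = 1568$)
$U = -162$ ($U = 9 \left(10 \cdot 0 + \left(3 \left(-1\right) + 3 \left(-5\right)\right)\right) = 9 \left(0 - 18\right) = 9 \left(-18\right) = -162$)
$A{\left(P \right)} = \frac{P^{2}}{1568}$
$\frac{1}{A{\left(U \right)}} = \frac{1}{\frac{1}{1568} \left(-162\right)^{2}} = \frac{1}{\frac{1}{1568} \cdot 26244} = \frac{1}{\frac{6561}{392}} = \frac{392}{6561}$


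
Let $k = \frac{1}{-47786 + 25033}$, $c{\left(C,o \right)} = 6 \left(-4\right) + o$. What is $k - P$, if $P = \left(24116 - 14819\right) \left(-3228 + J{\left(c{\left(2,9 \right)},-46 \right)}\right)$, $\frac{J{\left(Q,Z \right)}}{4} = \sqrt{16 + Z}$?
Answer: $\frac{682833821147}{22753} - 37188 i \sqrt{30} \approx 3.0011 \cdot 10^{7} - 2.0369 \cdot 10^{5} i$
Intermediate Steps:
$c{\left(C,o \right)} = -24 + o$
$J{\left(Q,Z \right)} = 4 \sqrt{16 + Z}$
$k = - \frac{1}{22753}$ ($k = \frac{1}{-22753} = - \frac{1}{22753} \approx -4.395 \cdot 10^{-5}$)
$P = -30010716 + 37188 i \sqrt{30}$ ($P = \left(24116 - 14819\right) \left(-3228 + 4 \sqrt{16 - 46}\right) = 9297 \left(-3228 + 4 \sqrt{-30}\right) = 9297 \left(-3228 + 4 i \sqrt{30}\right) = -30010716 + 37188 i \sqrt{30} \approx -3.0011 \cdot 10^{7} + 2.0369 \cdot 10^{5} i$)
$k - P = - \frac{1}{22753} - \left(-30010716 + 37188 i \sqrt{30}\right) = - \frac{1}{22753} + \left(30010716 - 37188 i \sqrt{30}\right) = \frac{682833821147}{22753} - 37188 i \sqrt{30}$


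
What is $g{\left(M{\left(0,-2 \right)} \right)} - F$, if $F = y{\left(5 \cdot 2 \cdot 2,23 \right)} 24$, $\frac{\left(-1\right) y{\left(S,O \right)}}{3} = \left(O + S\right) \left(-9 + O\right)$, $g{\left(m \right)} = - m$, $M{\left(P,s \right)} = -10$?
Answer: $43354$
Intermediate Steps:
$y{\left(S,O \right)} = - 3 \left(-9 + O\right) \left(O + S\right)$ ($y{\left(S,O \right)} = - 3 \left(O + S\right) \left(-9 + O\right) = - 3 \left(-9 + O\right) \left(O + S\right)$)
$F = -43344$ ($F = \left(- 3 \cdot 23^{2} + 27 \cdot 23 + 27 \cdot 5 \cdot 2 \cdot 2 - 69 \cdot 5 \cdot 2 \cdot 2\right) 24 = \left(\left(-3\right) 529 + 621 + 27 \cdot 10 \cdot 2 - 69 \cdot 10 \cdot 2\right) 24 = \left(-1587 + 621 + 27 \cdot 20 - 69 \cdot 20\right) 24 = \left(-1587 + 621 + 540 - 1380\right) 24 = \left(-1806\right) 24 = -43344$)
$g{\left(M{\left(0,-2 \right)} \right)} - F = \left(-1\right) \left(-10\right) - -43344 = 10 + 43344 = 43354$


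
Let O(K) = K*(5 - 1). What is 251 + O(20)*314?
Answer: 25371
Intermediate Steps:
O(K) = 4*K (O(K) = K*4 = 4*K)
251 + O(20)*314 = 251 + (4*20)*314 = 251 + 80*314 = 251 + 25120 = 25371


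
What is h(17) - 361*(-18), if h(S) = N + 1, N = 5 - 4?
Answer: 6500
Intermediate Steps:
N = 1
h(S) = 2 (h(S) = 1 + 1 = 2)
h(17) - 361*(-18) = 2 - 361*(-18) = 2 + 6498 = 6500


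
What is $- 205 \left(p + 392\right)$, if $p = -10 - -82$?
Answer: $-95120$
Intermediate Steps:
$p = 72$ ($p = -10 + 82 = 72$)
$- 205 \left(p + 392\right) = - 205 \left(72 + 392\right) = \left(-205\right) 464 = -95120$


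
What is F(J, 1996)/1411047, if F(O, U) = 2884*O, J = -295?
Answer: -850780/1411047 ≈ -0.60294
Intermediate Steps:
F(J, 1996)/1411047 = (2884*(-295))/1411047 = -850780*1/1411047 = -850780/1411047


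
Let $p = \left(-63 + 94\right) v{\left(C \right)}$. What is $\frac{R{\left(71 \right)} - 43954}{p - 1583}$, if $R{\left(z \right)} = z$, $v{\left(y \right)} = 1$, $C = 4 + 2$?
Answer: $\frac{43883}{1552} \approx 28.275$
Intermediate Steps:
$C = 6$
$p = 31$ ($p = \left(-63 + 94\right) 1 = 31 \cdot 1 = 31$)
$\frac{R{\left(71 \right)} - 43954}{p - 1583} = \frac{71 - 43954}{31 - 1583} = - \frac{43883}{-1552} = \left(-43883\right) \left(- \frac{1}{1552}\right) = \frac{43883}{1552}$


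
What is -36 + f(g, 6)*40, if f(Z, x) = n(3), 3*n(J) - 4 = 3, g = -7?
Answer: 172/3 ≈ 57.333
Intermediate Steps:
n(J) = 7/3 (n(J) = 4/3 + (⅓)*3 = 4/3 + 1 = 7/3)
f(Z, x) = 7/3
-36 + f(g, 6)*40 = -36 + (7/3)*40 = -36 + 280/3 = 172/3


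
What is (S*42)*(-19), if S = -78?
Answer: 62244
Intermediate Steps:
(S*42)*(-19) = -78*42*(-19) = -3276*(-19) = 62244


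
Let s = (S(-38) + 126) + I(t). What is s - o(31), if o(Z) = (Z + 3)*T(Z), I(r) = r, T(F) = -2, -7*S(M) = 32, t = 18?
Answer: 1452/7 ≈ 207.43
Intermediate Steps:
S(M) = -32/7 (S(M) = -⅐*32 = -32/7)
o(Z) = -6 - 2*Z (o(Z) = (Z + 3)*(-2) = (3 + Z)*(-2) = -6 - 2*Z)
s = 976/7 (s = (-32/7 + 126) + 18 = 850/7 + 18 = 976/7 ≈ 139.43)
s - o(31) = 976/7 - (-6 - 2*31) = 976/7 - (-6 - 62) = 976/7 - 1*(-68) = 976/7 + 68 = 1452/7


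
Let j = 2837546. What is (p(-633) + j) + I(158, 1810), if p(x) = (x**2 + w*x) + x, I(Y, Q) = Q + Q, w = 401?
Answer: 2987389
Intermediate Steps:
I(Y, Q) = 2*Q
p(x) = x**2 + 402*x (p(x) = (x**2 + 401*x) + x = x**2 + 402*x)
(p(-633) + j) + I(158, 1810) = (-633*(402 - 633) + 2837546) + 2*1810 = (-633*(-231) + 2837546) + 3620 = (146223 + 2837546) + 3620 = 2983769 + 3620 = 2987389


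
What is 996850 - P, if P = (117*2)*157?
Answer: 960112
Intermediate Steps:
P = 36738 (P = 234*157 = 36738)
996850 - P = 996850 - 1*36738 = 996850 - 36738 = 960112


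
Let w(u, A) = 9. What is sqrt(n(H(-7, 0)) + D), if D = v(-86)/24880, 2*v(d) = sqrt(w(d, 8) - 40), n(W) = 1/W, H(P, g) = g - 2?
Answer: sqrt(-77376800 + 3110*I*sqrt(31))/12440 ≈ 7.912e-5 + 0.70711*I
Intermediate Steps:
H(P, g) = -2 + g
v(d) = I*sqrt(31)/2 (v(d) = sqrt(9 - 40)/2 = sqrt(-31)/2 = (I*sqrt(31))/2 = I*sqrt(31)/2)
D = I*sqrt(31)/49760 (D = (I*sqrt(31)/2)/24880 = (I*sqrt(31)/2)*(1/24880) = I*sqrt(31)/49760 ≈ 0.00011189*I)
sqrt(n(H(-7, 0)) + D) = sqrt(1/(-2 + 0) + I*sqrt(31)/49760) = sqrt(1/(-2) + I*sqrt(31)/49760) = sqrt(-1/2 + I*sqrt(31)/49760)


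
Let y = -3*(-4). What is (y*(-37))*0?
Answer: 0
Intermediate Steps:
y = 12
(y*(-37))*0 = (12*(-37))*0 = -444*0 = 0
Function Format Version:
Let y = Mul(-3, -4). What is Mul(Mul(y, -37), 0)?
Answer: 0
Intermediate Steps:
y = 12
Mul(Mul(y, -37), 0) = Mul(Mul(12, -37), 0) = Mul(-444, 0) = 0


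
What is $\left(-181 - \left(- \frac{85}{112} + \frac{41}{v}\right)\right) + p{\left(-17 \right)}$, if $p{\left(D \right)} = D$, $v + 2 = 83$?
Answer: $- \frac{1793963}{9072} \approx -197.75$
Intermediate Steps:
$v = 81$ ($v = -2 + 83 = 81$)
$\left(-181 - \left(- \frac{85}{112} + \frac{41}{v}\right)\right) + p{\left(-17 \right)} = \left(-181 - \left(- \frac{85}{112} + \frac{41}{81}\right)\right) - 17 = \left(-181 - - \frac{2293}{9072}\right) - 17 = \left(-181 + \left(\frac{85}{112} - \frac{41}{81}\right)\right) - 17 = \left(-181 + \frac{2293}{9072}\right) - 17 = - \frac{1639739}{9072} - 17 = - \frac{1793963}{9072}$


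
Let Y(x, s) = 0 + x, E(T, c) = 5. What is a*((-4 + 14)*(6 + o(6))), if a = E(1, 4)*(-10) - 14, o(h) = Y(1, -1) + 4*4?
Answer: -14720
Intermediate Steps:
Y(x, s) = x
o(h) = 17 (o(h) = 1 + 4*4 = 1 + 16 = 17)
a = -64 (a = 5*(-10) - 14 = -50 - 14 = -64)
a*((-4 + 14)*(6 + o(6))) = -64*(-4 + 14)*(6 + 17) = -640*23 = -64*230 = -14720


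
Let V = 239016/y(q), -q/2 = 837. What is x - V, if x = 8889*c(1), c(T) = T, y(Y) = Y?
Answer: 2519867/279 ≈ 9031.8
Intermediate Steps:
q = -1674 (q = -2*837 = -1674)
x = 8889 (x = 8889*1 = 8889)
V = -39836/279 (V = 239016/(-1674) = 239016*(-1/1674) = -39836/279 ≈ -142.78)
x - V = 8889 - 1*(-39836/279) = 8889 + 39836/279 = 2519867/279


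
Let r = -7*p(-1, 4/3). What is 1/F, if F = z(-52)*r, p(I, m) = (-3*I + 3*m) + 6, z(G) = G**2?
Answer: -1/246064 ≈ -4.0640e-6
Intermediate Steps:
p(I, m) = 6 - 3*I + 3*m
r = -91 (r = -7*(6 - 3*(-1) + 3*(4/3)) = -7*(6 + 3 + 3*(4*(1/3))) = -7*(6 + 3 + 3*(4/3)) = -7*(6 + 3 + 4) = -7*13 = -91)
F = -246064 (F = (-52)**2*(-91) = 2704*(-91) = -246064)
1/F = 1/(-246064) = -1/246064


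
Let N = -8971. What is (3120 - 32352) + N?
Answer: -38203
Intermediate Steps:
(3120 - 32352) + N = (3120 - 32352) - 8971 = -29232 - 8971 = -38203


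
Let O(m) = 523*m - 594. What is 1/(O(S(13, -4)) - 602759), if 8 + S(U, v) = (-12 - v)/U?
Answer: -13/7902165 ≈ -1.6451e-6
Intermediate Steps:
S(U, v) = -8 + (-12 - v)/U
O(m) = -594 + 523*m
1/(O(S(13, -4)) - 602759) = 1/((-594 + 523*((-12 - 1*(-4) - 8*13)/13)) - 602759) = 1/((-594 + 523*((-12 + 4 - 104)/13)) - 602759) = 1/((-594 + 523*((1/13)*(-112))) - 602759) = 1/((-594 + 523*(-112/13)) - 602759) = 1/((-594 - 58576/13) - 602759) = 1/(-66298/13 - 602759) = 1/(-7902165/13) = -13/7902165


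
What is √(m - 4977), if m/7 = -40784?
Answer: I*√290465 ≈ 538.95*I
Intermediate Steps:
m = -285488 (m = 7*(-40784) = -285488)
√(m - 4977) = √(-285488 - 4977) = √(-290465) = I*√290465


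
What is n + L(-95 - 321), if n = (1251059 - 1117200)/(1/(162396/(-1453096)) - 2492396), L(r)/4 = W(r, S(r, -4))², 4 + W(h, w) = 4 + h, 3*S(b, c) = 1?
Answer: 6367777425590321/9199013498 ≈ 6.9222e+5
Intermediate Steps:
S(b, c) = ⅓ (S(b, c) = (⅓)*1 = ⅓)
W(h, w) = h (W(h, w) = -4 + (4 + h) = h)
L(r) = 4*r²
n = -494049231/9199013498 (n = 133859/(1/(162396*(-1/1453096)) - 2492396) = 133859/(1/(-40599/363274) - 2492396) = 133859/(-363274/40599 - 2492396) = 133859/(-101189148478/40599) = 133859*(-40599/101189148478) = -494049231/9199013498 ≈ -0.053707)
n + L(-95 - 321) = -494049231/9199013498 + 4*(-95 - 321)² = -494049231/9199013498 + 4*(-416)² = -494049231/9199013498 + 4*173056 = -494049231/9199013498 + 692224 = 6367777425590321/9199013498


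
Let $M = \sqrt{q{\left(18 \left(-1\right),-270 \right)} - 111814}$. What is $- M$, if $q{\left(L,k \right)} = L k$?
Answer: $- i \sqrt{106954} \approx - 327.04 i$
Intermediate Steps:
$M = i \sqrt{106954}$ ($M = \sqrt{18 \left(-1\right) \left(-270\right) - 111814} = \sqrt{\left(-18\right) \left(-270\right) - 111814} = \sqrt{4860 - 111814} = \sqrt{-106954} = i \sqrt{106954} \approx 327.04 i$)
$- M = - i \sqrt{106954}$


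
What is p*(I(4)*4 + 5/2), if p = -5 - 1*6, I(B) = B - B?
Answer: -55/2 ≈ -27.500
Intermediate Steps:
I(B) = 0
p = -11 (p = -5 - 6 = -11)
p*(I(4)*4 + 5/2) = -11*(0*4 + 5/2) = -11*(0 + 5*(½)) = -11*(0 + 5/2) = -11*5/2 = -55/2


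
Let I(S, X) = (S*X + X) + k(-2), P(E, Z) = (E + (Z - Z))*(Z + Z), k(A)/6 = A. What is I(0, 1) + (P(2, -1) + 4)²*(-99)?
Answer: -11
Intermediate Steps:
k(A) = 6*A
P(E, Z) = 2*E*Z (P(E, Z) = (E + 0)*(2*Z) = E*(2*Z) = 2*E*Z)
I(S, X) = -12 + X + S*X (I(S, X) = (S*X + X) + 6*(-2) = (X + S*X) - 12 = -12 + X + S*X)
I(0, 1) + (P(2, -1) + 4)²*(-99) = (-12 + 1 + 0*1) + (2*2*(-1) + 4)²*(-99) = (-12 + 1 + 0) + (-4 + 4)²*(-99) = -11 + 0²*(-99) = -11 + 0*(-99) = -11 + 0 = -11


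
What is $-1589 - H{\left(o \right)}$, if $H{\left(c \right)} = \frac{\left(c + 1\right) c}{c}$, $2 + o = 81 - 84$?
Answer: $-1585$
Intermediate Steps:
$o = -5$ ($o = -2 + \left(81 - 84\right) = -2 - 3 = -5$)
$H{\left(c \right)} = 1 + c$ ($H{\left(c \right)} = \frac{\left(1 + c\right) c}{c} = \frac{c \left(1 + c\right)}{c} = 1 + c$)
$-1589 - H{\left(o \right)} = -1589 - \left(1 - 5\right) = -1589 - -4 = -1589 + 4 = -1585$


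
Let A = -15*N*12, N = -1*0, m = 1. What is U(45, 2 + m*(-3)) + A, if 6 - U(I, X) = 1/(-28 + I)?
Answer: 101/17 ≈ 5.9412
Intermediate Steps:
N = 0
U(I, X) = 6 - 1/(-28 + I)
A = 0 (A = -15*0*12 = 0*12 = 0)
U(45, 2 + m*(-3)) + A = (-169 + 6*45)/(-28 + 45) + 0 = (-169 + 270)/17 + 0 = (1/17)*101 + 0 = 101/17 + 0 = 101/17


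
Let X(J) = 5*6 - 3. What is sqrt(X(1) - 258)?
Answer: I*sqrt(231) ≈ 15.199*I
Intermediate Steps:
X(J) = 27 (X(J) = 30 - 3 = 27)
sqrt(X(1) - 258) = sqrt(27 - 258) = sqrt(-231) = I*sqrt(231)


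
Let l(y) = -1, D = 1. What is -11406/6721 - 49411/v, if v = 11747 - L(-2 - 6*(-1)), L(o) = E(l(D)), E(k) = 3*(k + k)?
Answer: -466146049/78991913 ≈ -5.9012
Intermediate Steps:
E(k) = 6*k (E(k) = 3*(2*k) = 6*k)
L(o) = -6 (L(o) = 6*(-1) = -6)
v = 11753 (v = 11747 - 1*(-6) = 11747 + 6 = 11753)
-11406/6721 - 49411/v = -11406/6721 - 49411/11753 = -466146049/78991913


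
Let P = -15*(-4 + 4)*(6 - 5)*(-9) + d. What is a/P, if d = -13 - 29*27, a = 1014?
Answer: -507/398 ≈ -1.2739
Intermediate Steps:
d = -796 (d = -13 - 783 = -796)
P = -796 (P = -15*(-4 + 4)*(6 - 5)*(-9) - 796 = -0*(-9) - 796 = -15*0*(-9) - 796 = 0*(-9) - 796 = 0 - 796 = -796)
a/P = 1014/(-796) = 1014*(-1/796) = -507/398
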